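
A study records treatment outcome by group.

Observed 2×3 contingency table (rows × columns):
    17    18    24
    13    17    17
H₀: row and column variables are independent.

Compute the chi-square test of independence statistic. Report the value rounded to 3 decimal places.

test statistic = 0.404

Row totals [59, 47], col totals [30, 35, 41], n=106
χ² = (17−16.70)²/16.70 + (18−19.48)²/19.48 + (24−22.82)²/22.82 + (13−13.30)²/13.30 + (17−15.52)²/15.52 + (17−18.18)²/18.18 = 0.4037
df = 2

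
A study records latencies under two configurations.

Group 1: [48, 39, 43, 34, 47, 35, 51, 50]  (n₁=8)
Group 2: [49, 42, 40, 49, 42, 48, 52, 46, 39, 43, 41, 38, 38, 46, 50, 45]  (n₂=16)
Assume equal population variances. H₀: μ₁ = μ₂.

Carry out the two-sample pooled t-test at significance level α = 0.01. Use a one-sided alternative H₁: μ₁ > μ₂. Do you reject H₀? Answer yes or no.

x̄₁=43.375, s₁=6.696, n₁=8
x̄₂=44.250, s₂=4.509, n₂=16
s_p² = [7·6.696² + 15·4.509²]/22 = 28.1307
SE = √(s_p²·(1/8+1/16)) = 2.2966
t = (43.375−44.250)/2.2966 = -0.3810
df = 22
p-value (one-sided, H₁ greater) = 0.64657
At α=0.01: p ≥ α → fail to reject H₀

reject H₀: no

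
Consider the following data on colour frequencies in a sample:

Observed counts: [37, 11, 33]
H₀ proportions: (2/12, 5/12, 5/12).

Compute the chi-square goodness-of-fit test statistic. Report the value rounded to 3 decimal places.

test statistic = 56.259

n = 81; E_i = n·p_i = [13.50, 33.75, 33.75]
χ² = (37−13.50)²/13.50 + (11−33.75)²/33.75 + (33−33.75)²/33.75 = 56.2593
df = 2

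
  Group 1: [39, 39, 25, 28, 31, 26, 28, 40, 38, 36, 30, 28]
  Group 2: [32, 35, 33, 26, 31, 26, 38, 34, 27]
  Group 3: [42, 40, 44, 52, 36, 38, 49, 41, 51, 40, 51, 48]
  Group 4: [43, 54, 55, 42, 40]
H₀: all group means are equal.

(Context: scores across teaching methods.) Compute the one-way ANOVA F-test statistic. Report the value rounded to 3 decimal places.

test statistic = 17.933

Group means [32.33, 31.33, 44.33, 46.80], grand mean 37.789
SSB = Σnᵢ(x̄ᵢ−x̄)² = 1652.182; SSW = ΣΣ(x−x̄ᵢ)² = 1044.133
MSB = 1652.182/3 = 550.7275; MSW = 1044.133/34 = 30.7098
F = MSB/MSW = 17.9333
df = (3, 34)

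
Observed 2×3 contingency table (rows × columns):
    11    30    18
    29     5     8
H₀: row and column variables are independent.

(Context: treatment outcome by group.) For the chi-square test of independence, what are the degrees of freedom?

degrees of freedom = 2

df = (r−1)(c−1) = (2−1)·(3−1) = 2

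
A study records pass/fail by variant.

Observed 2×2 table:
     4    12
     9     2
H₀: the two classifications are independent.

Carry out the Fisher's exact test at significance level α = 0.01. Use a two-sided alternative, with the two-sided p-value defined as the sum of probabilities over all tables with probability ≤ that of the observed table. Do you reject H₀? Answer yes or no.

Margins: r₁=16, r₂=11, c₁=13, c₂=14, n=27
p_obs = C(16,4)·C(11,9)/C(27,13); sum pmf over tables with pmf ≤ p_obs
p-value (two-sided) = 0.00633
At α=0.01: p < α → reject H₀

reject H₀: yes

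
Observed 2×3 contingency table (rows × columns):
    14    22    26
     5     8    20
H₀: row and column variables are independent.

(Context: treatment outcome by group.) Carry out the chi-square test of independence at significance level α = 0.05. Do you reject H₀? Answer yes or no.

Row totals [62, 33], col totals [19, 30, 46], n=95
χ² = (14−12.40)²/12.40 + (22−19.58)²/19.58 + (26−30.02)²/30.02 + (5−6.60)²/6.60 + (8−10.42)²/10.42 + (20−15.98)²/15.98 = 3.0066
df = 2
p-value (upper-tail) = 0.22239
At α=0.05: p ≥ α → fail to reject H₀

reject H₀: no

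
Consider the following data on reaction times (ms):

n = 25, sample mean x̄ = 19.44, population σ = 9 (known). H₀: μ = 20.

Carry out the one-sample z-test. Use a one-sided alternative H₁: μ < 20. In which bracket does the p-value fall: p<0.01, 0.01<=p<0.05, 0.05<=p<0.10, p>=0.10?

SE = σ/√n = 9/√25 = 1.8000
z = (x̄−μ₀)/SE = (19.44−20)/1.8000 = -0.3111
p-value (one-sided, H₁ less) = 0.37786
→ bracket: p>=0.10

p-value bracket: p>=0.10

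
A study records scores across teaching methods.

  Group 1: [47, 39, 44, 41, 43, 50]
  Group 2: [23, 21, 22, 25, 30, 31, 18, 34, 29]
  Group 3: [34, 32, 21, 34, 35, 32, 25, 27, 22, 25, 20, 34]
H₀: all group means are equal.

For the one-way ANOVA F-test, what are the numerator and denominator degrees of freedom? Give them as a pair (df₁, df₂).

k = 3 groups, N = 27 total
df = (k−1, N−k) = (3−1, 27−3) = (2, 24)

degrees of freedom = [2, 24]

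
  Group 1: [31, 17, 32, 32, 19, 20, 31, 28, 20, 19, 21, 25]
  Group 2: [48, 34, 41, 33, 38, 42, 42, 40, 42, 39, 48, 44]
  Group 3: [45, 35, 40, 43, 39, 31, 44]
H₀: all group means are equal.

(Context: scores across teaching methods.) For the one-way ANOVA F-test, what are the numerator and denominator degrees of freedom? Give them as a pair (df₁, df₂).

degrees of freedom = [2, 28]

k = 3 groups, N = 31 total
df = (k−1, N−k) = (3−1, 31−3) = (2, 28)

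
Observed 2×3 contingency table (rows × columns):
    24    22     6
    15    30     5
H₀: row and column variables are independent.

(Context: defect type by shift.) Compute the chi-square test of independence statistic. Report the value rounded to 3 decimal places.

test statistic = 3.361

Row totals [52, 50], col totals [39, 52, 11], n=102
χ² = (24−19.88)²/19.88 + (22−26.51)²/26.51 + (6−5.61)²/5.61 + (15−19.12)²/19.12 + (30−25.49)²/25.49 + (5−5.39)²/5.39 = 3.3607
df = 2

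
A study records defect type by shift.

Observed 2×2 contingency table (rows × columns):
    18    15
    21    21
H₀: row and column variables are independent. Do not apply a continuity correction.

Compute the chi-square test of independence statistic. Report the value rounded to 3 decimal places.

test statistic = 0.153

Row totals [33, 42], col totals [39, 36], n=75
χ² = (18−17.16)²/17.16 + (15−15.84)²/15.84 + (21−21.84)²/21.84 + (21−20.16)²/20.16 = 0.1530
df = 1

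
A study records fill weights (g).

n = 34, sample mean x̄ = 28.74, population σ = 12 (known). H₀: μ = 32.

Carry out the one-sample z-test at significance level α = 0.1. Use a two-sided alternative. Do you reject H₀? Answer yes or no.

SE = σ/√n = 12/√34 = 2.0580
z = (x̄−μ₀)/SE = (28.74−32)/2.0580 = -1.5841
p-value (two-sided) = 0.11318
At α=0.1: p ≥ α → fail to reject H₀

reject H₀: no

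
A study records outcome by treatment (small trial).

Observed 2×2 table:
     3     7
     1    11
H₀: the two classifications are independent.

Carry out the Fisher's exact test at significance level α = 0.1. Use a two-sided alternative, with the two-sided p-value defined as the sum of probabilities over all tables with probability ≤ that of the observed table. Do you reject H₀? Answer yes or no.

reject H₀: no

Margins: r₁=10, r₂=12, c₁=4, c₂=18, n=22
p_obs = C(10,3)·C(12,1)/C(22,4); sum pmf over tables with pmf ≤ p_obs
p-value (two-sided) = 0.29323
At α=0.1: p ≥ α → fail to reject H₀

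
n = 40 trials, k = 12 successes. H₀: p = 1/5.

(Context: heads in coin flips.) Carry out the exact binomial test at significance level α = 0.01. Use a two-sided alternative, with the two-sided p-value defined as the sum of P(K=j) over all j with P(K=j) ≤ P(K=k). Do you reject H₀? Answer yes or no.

Exact binomial: n=40, k=12, p₀=1/5=0.2000
P(X=j) = C(n,j)·p₀^j·(1−p₀)^(n−j); p = Σ P(X=j) over j with P(X=j) ≤ P(X=12)
p-value (two-sided) = 0.11597
At α=0.01: p ≥ α → fail to reject H₀

reject H₀: no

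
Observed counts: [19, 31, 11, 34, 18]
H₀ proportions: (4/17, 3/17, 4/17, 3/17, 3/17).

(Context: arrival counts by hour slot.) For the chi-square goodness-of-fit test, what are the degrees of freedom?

degrees of freedom = 4

df = k − 1 = 5 − 1 = 4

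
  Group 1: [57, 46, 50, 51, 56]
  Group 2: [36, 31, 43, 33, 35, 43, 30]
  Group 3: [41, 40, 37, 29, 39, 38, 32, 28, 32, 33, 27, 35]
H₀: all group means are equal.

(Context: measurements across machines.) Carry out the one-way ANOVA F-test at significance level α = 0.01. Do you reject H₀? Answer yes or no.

Group means [52.00, 35.86, 34.25], grand mean 38.417
SSB = Σnᵢ(x̄ᵢ−x̄)² = 1176.726; SSW = ΣΣ(x−x̄ᵢ)² = 505.107
MSB = 1176.726/2 = 588.3631; MSW = 505.107/21 = 24.0527
F = MSB/MSW = 24.4614
df = (2, 21)
p-value (upper-tail) = 0.00000
At α=0.01: p < α → reject H₀

reject H₀: yes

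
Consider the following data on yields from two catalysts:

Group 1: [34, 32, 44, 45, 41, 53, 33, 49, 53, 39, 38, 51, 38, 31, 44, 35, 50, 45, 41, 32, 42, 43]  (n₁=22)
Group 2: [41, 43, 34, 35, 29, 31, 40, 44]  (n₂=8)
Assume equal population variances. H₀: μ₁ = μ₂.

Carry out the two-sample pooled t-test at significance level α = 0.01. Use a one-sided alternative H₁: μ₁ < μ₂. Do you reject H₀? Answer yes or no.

x̄₁=41.500, s₁=6.954, n₁=22
x̄₂=37.125, s₂=5.643, n₂=8
s_p² = [21·6.954² + 7·5.643²]/28 = 44.2277
SE = √(s_p²·(1/22+1/8)) = 2.7457
t = (41.500−37.125)/2.7457 = 1.5934
df = 28
p-value (one-sided, H₁ less) = 0.93885
At α=0.01: p ≥ α → fail to reject H₀

reject H₀: no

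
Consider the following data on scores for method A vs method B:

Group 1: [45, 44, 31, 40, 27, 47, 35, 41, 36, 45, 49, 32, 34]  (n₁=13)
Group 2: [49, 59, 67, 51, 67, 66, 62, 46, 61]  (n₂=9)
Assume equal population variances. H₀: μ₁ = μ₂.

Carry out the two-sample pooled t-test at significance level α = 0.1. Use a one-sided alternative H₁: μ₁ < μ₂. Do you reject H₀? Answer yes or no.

x̄₁=38.923, s₁=6.910, n₁=13
x̄₂=58.667, s₂=8.078, n₂=9
s_p² = [12·6.910² + 8·8.078²]/20 = 54.7462
SE = √(s_p²·(1/13+1/9)) = 3.2084
t = (38.923−58.667)/3.2084 = -6.1536
df = 20
p-value (one-sided, H₁ less) = 0.00000
At α=0.1: p < α → reject H₀

reject H₀: yes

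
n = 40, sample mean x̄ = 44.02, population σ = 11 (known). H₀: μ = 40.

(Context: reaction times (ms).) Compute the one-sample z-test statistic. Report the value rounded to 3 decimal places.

SE = σ/√n = 11/√40 = 1.7393
z = (x̄−μ₀)/SE = (44.02−40)/1.7393 = 2.3113

test statistic = 2.311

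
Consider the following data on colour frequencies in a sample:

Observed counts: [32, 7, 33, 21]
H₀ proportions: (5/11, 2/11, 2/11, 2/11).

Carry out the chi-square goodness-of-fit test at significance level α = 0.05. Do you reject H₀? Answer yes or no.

reject H₀: yes

n = 93; E_i = n·p_i = [42.27, 16.91, 16.91, 16.91]
χ² = (32−42.27)²/42.27 + (7−16.91)²/16.91 + (33−16.91)²/16.91 + (21−16.91)²/16.91 = 24.6054
df = 3
p-value (upper-tail) = 0.00002
At α=0.05: p < α → reject H₀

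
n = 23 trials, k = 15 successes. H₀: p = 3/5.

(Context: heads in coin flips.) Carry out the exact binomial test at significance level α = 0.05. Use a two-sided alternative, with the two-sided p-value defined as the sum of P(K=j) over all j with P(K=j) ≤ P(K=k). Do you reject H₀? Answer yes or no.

reject H₀: no

Exact binomial: n=23, k=15, p₀=3/5=0.6000
P(X=j) = C(n,j)·p₀^j·(1−p₀)^(n−j); p = Σ P(X=j) over j with P(X=j) ≤ P(X=15)
p-value (two-sided) = 0.67545
At α=0.05: p ≥ α → fail to reject H₀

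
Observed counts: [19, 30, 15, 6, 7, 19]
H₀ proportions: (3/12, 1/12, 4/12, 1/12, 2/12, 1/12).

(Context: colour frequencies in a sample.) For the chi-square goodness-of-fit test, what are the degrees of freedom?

degrees of freedom = 5

df = k − 1 = 6 − 1 = 5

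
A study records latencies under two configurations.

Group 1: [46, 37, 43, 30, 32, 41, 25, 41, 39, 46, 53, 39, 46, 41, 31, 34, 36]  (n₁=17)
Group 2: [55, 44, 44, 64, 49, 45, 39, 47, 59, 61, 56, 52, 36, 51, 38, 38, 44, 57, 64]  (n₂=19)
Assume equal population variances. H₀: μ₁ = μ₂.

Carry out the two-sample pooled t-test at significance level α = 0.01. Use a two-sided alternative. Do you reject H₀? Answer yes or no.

x̄₁=38.824, s₁=7.064, n₁=17
x̄₂=49.632, s₂=8.989, n₂=19
s_p² = [16·7.064² + 18·8.989²]/34 = 66.2615
SE = √(s_p²·(1/17+1/19)) = 2.7176
t = (38.824−49.632)/2.7176 = -3.9771
df = 34
p-value (two-sided) = 0.00035
At α=0.01: p < α → reject H₀

reject H₀: yes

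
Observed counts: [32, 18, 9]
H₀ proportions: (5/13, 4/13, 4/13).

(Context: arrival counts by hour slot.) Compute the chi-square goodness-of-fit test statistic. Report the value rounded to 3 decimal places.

n = 59; E_i = n·p_i = [22.69, 18.15, 18.15]
χ² = (32−22.69)²/22.69 + (18−18.15)²/18.15 + (9−18.15)²/18.15 = 8.4347
df = 2

test statistic = 8.435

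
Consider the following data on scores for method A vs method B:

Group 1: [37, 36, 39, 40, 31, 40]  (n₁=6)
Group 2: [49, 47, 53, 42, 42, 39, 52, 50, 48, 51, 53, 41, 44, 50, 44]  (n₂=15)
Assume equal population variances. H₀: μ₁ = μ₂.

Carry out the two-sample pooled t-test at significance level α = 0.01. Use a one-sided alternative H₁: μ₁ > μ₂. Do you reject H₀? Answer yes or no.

reject H₀: no

x̄₁=37.167, s₁=3.430, n₁=6
x̄₂=47.000, s₂=4.660, n₂=15
s_p² = [5·3.430² + 14·4.660²]/19 = 19.0965
SE = √(s_p²·(1/6+1/15)) = 2.1109
t = (37.167−47.000)/2.1109 = -4.6584
df = 19
p-value (one-sided, H₁ greater) = 0.99991
At α=0.01: p ≥ α → fail to reject H₀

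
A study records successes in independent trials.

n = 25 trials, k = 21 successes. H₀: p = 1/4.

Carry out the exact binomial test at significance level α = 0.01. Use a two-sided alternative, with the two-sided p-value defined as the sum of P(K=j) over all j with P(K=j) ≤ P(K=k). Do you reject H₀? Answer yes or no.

reject H₀: yes

Exact binomial: n=25, k=21, p₀=1/4=0.2500
P(X=j) = C(n,j)·p₀^j·(1−p₀)^(n−j); p = Σ P(X=j) over j with P(X=j) ≤ P(X=21)
p-value (two-sided) = 0.00000
At α=0.01: p < α → reject H₀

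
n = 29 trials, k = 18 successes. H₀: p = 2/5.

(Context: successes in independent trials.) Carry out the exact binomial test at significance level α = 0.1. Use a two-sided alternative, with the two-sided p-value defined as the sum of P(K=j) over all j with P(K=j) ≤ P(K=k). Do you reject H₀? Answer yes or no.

Exact binomial: n=29, k=18, p₀=2/5=0.4000
P(X=j) = C(n,j)·p₀^j·(1−p₀)^(n−j); p = Σ P(X=j) over j with P(X=j) ≤ P(X=18)
p-value (two-sided) = 0.02144
At α=0.1: p < α → reject H₀

reject H₀: yes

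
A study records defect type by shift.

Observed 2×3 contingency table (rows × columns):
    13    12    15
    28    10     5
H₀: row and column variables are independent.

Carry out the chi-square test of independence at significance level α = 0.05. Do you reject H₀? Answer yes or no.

Row totals [40, 43], col totals [41, 22, 20], n=83
χ² = (13−19.76)²/19.76 + (12−10.60)²/10.60 + (15−9.64)²/9.64 + (28−21.24)²/21.24 + (10−11.40)²/11.40 + (5−10.36)²/10.36 = 10.5750
df = 2
p-value (upper-tail) = 0.00505
At α=0.05: p < α → reject H₀

reject H₀: yes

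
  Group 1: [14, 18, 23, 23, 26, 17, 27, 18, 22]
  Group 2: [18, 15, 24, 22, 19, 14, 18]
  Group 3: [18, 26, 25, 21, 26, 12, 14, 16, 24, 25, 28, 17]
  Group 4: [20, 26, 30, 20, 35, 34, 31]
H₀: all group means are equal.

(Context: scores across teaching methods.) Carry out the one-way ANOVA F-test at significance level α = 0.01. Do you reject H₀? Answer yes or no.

Group means [20.89, 18.57, 21.00, 28.00], grand mean 21.886
SSB = Σnᵢ(x̄ᵢ−x̄)² = 356.940; SSW = ΣΣ(x−x̄ᵢ)² = 778.603
MSB = 356.940/3 = 118.9799; MSW = 778.603/31 = 25.1162
F = MSB/MSW = 4.7372
df = (3, 31)
p-value (upper-tail) = 0.00781
At α=0.01: p < α → reject H₀

reject H₀: yes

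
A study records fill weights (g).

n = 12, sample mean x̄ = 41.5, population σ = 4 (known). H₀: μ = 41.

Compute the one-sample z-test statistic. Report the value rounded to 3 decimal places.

test statistic = 0.433

SE = σ/√n = 4/√12 = 1.1547
z = (x̄−μ₀)/SE = (41.5−41)/1.1547 = 0.4330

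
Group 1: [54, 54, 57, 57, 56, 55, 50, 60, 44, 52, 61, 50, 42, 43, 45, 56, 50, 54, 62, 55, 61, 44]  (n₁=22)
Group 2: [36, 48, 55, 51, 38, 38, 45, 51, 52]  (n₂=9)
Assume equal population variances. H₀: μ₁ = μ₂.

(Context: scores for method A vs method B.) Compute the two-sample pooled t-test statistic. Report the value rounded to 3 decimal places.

x̄₁=52.818, s₁=6.146, n₁=22
x̄₂=46.000, s₂=7.071, n₂=9
s_p² = [21·6.146² + 8·7.071²]/29 = 41.1473
SE = √(s_p²·(1/22+1/9)) = 2.5382
t = (52.818−46.000)/2.5382 = 2.6863
df = 29

test statistic = 2.686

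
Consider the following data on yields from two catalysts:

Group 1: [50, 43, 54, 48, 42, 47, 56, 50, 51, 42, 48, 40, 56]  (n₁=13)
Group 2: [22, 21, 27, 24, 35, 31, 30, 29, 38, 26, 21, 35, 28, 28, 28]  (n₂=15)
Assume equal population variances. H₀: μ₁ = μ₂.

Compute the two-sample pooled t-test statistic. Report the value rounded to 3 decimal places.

test statistic = 10.125

x̄₁=48.231, s₁=5.341, n₁=13
x̄₂=28.200, s₂=5.116, n₂=15
s_p² = [12·5.341² + 14·5.116²]/26 = 27.2580
SE = √(s_p²·(1/13+1/15)) = 1.9784
t = (48.231−28.200)/1.9784 = 10.1249
df = 26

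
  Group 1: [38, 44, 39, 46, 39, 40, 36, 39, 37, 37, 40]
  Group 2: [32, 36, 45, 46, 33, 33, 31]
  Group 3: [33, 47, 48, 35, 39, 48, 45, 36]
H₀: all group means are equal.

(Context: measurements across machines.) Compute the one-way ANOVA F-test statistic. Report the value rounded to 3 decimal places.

Group means [39.55, 36.57, 41.38], grand mean 39.308
SSB = Σnᵢ(x̄ᵢ−x̄)² = 87.222; SSW = ΣΣ(x−x̄ᵢ)² = 606.317
MSB = 87.222/2 = 43.6110; MSW = 606.317/23 = 26.3616
F = MSB/MSW = 1.6543
df = (2, 23)

test statistic = 1.654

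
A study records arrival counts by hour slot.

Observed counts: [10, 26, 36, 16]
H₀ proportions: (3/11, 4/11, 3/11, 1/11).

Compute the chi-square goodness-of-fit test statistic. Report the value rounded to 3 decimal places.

test statistic = 23.292

n = 88; E_i = n·p_i = [24.00, 32.00, 24.00, 8.00]
χ² = (10−24.00)²/24.00 + (26−32.00)²/32.00 + (36−24.00)²/24.00 + (16−8.00)²/8.00 = 23.2917
df = 3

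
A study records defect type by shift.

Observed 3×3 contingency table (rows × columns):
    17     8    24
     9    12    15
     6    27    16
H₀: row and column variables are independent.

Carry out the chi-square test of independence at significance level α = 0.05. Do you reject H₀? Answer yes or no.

Row totals [49, 36, 49], col totals [32, 47, 55], n=134
χ² = (17−11.70)²/11.70 + (8−17.19)²/17.19 + (24−20.11)²/20.11 + (9−8.60)²/8.60 + (12−12.63)²/12.63 + (15−14.78)²/14.78 + (6−11.70)²/11.70 + (27−17.19)²/17.19 + (16−20.11)²/20.11 = 17.3368
df = 4
p-value (upper-tail) = 0.00166
At α=0.05: p < α → reject H₀

reject H₀: yes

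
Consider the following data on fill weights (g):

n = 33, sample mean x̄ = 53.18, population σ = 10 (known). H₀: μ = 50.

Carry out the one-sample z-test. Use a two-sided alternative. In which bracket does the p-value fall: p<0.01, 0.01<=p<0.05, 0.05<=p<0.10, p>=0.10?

SE = σ/√n = 10/√33 = 1.7408
z = (x̄−μ₀)/SE = (53.18−50)/1.7408 = 1.8268
p-value (two-sided) = 0.06773
→ bracket: 0.05<=p<0.10

p-value bracket: 0.05<=p<0.10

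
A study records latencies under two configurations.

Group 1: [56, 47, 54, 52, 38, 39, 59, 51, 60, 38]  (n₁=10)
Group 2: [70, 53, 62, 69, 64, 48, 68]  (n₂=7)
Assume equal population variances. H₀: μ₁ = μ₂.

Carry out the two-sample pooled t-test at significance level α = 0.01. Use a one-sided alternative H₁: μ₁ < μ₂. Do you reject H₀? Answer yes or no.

x̄₁=49.400, s₁=8.514, n₁=10
x̄₂=62.000, s₂=8.466, n₂=7
s_p² = [9·8.514² + 6·8.466²]/15 = 72.1600
SE = √(s_p²·(1/10+1/7)) = 4.1862
t = (49.400−62.000)/4.1862 = -3.0099
df = 15
p-value (one-sided, H₁ less) = 0.00440
At α=0.01: p < α → reject H₀

reject H₀: yes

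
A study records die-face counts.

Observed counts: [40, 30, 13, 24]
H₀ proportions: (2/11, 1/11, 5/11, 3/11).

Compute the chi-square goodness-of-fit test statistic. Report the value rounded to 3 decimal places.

test statistic = 90.979

n = 107; E_i = n·p_i = [19.45, 9.73, 48.64, 29.18]
χ² = (40−19.45)²/19.45 + (30−9.73)²/9.73 + (13−48.64)²/48.64 + (24−29.18)²/29.18 = 90.9794
df = 3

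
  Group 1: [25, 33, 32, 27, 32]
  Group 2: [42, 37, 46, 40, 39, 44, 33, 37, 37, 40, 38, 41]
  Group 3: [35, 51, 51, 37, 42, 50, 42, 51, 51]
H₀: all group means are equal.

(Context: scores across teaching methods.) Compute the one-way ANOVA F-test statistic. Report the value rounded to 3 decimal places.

Group means [29.80, 39.50, 45.56], grand mean 39.731
SSB = Σnᵢ(x̄ᵢ−x̄)² = 799.093; SSW = ΣΣ(x−x̄ᵢ)² = 534.022
MSB = 799.093/2 = 399.5466; MSW = 534.022/23 = 23.2184
F = MSB/MSW = 17.2082
df = (2, 23)

test statistic = 17.208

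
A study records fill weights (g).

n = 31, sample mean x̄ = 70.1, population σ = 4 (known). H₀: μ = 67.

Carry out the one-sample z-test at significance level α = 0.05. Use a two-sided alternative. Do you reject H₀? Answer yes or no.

SE = σ/√n = 4/√31 = 0.7184
z = (x̄−μ₀)/SE = (70.1−67)/0.7184 = 4.3150
p-value (two-sided) = 0.00002
At α=0.05: p < α → reject H₀

reject H₀: yes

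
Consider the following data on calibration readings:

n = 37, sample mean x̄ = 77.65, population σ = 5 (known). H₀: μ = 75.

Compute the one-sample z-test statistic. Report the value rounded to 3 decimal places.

SE = σ/√n = 5/√37 = 0.8220
z = (x̄−μ₀)/SE = (77.65−75)/0.8220 = 3.2239

test statistic = 3.224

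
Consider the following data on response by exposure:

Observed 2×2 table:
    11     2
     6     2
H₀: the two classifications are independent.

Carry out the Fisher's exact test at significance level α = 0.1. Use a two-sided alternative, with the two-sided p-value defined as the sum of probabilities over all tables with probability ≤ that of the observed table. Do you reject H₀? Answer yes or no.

reject H₀: no

Margins: r₁=13, r₂=8, c₁=17, c₂=4, n=21
p_obs = C(13,11)·C(8,6)/C(21,17); sum pmf over tables with pmf ≤ p_obs
p-value (two-sided) = 0.61771
At α=0.1: p ≥ α → fail to reject H₀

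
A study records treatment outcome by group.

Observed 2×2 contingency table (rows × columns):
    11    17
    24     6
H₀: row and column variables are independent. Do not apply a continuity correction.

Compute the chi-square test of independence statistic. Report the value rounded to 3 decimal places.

Row totals [28, 30], col totals [35, 23], n=58
χ² = (11−16.90)²/16.90 + (17−11.10)²/11.10 + (24−18.10)²/18.10 + (6−11.90)²/11.90 = 10.0324
df = 1

test statistic = 10.032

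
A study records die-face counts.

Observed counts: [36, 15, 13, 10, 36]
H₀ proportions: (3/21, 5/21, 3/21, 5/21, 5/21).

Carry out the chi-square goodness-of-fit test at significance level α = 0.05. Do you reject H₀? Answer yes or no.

n = 110; E_i = n·p_i = [15.71, 26.19, 15.71, 26.19, 26.19]
χ² = (36−15.71)²/15.71 + (15−26.19)²/26.19 + (13−15.71)²/15.71 + (10−26.19)²/26.19 + (36−26.19)²/26.19 = 45.1200
df = 4
p-value (upper-tail) = 0.00000
At α=0.05: p < α → reject H₀

reject H₀: yes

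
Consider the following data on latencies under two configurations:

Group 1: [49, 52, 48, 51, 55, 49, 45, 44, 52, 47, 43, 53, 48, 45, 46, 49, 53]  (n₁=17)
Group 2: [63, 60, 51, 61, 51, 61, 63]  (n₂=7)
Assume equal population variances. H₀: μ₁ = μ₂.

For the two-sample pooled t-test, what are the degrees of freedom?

df = n₁ + n₂ − 2 = 17 + 7 − 2 = 22

degrees of freedom = 22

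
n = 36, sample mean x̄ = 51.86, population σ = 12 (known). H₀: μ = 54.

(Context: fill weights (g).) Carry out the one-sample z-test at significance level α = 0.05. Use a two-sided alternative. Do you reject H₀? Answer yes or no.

SE = σ/√n = 12/√36 = 2.0000
z = (x̄−μ₀)/SE = (51.86−54)/2.0000 = -1.0700
p-value (two-sided) = 0.28462
At α=0.05: p ≥ α → fail to reject H₀

reject H₀: no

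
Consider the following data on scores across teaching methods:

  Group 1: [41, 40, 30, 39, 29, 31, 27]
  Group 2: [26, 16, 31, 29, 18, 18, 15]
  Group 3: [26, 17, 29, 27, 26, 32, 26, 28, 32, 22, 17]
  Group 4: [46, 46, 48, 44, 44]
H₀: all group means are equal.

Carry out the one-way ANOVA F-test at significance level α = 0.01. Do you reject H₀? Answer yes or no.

Group means [33.86, 21.86, 25.64, 45.60], grand mean 30.000
SSB = Σnᵢ(x̄ᵢ−x̄)² = 1994.540; SSW = ΣΣ(x−x̄ᵢ)² = 745.460
MSB = 1994.540/3 = 664.8468; MSW = 745.460/26 = 28.6715
F = MSB/MSW = 23.1884
df = (3, 26)
p-value (upper-tail) = 0.00000
At α=0.01: p < α → reject H₀

reject H₀: yes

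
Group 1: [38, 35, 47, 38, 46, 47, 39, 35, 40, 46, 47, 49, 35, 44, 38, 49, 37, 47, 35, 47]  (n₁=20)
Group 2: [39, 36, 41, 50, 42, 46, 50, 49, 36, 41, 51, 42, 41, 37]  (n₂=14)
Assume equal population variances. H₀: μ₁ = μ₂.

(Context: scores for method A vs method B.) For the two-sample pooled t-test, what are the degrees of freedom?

df = n₁ + n₂ − 2 = 20 + 14 − 2 = 32

degrees of freedom = 32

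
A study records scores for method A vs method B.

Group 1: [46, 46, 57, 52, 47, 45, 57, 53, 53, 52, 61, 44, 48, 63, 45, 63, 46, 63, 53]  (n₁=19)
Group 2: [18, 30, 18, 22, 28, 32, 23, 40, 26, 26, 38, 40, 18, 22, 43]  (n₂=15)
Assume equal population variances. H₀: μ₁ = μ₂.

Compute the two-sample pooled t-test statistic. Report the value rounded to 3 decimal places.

test statistic = 9.175

x̄₁=52.316, s₁=6.692, n₁=19
x̄₂=28.267, s₂=8.606, n₂=15
s_p² = [18·6.692² + 14·8.606²]/32 = 57.5950
SE = √(s_p²·(1/19+1/15)) = 2.6213
t = (52.316−28.267)/2.6213 = 9.1747
df = 32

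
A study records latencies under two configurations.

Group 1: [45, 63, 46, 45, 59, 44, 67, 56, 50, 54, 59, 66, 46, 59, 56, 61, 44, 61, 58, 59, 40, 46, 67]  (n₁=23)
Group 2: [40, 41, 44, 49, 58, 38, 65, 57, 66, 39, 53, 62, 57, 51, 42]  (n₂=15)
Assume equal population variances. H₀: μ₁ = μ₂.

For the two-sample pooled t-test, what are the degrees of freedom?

degrees of freedom = 36

df = n₁ + n₂ − 2 = 23 + 15 − 2 = 36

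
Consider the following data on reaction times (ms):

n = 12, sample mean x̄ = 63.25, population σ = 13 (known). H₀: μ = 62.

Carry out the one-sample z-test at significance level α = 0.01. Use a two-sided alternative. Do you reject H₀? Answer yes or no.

reject H₀: no

SE = σ/√n = 13/√12 = 3.7528
z = (x̄−μ₀)/SE = (63.25−62)/3.7528 = 0.3331
p-value (two-sided) = 0.73907
At α=0.01: p ≥ α → fail to reject H₀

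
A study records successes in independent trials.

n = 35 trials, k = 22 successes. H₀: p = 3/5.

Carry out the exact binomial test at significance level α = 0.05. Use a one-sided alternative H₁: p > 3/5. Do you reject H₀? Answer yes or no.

reject H₀: no

Exact binomial: n=35, k=22, p₀=3/5=0.6000
P(X≥22) from Σ C(n,i)·p₀^i·(1−p₀)^(n−i)
p-value (one-sided, H₁ greater) = 0.43614
At α=0.05: p ≥ α → fail to reject H₀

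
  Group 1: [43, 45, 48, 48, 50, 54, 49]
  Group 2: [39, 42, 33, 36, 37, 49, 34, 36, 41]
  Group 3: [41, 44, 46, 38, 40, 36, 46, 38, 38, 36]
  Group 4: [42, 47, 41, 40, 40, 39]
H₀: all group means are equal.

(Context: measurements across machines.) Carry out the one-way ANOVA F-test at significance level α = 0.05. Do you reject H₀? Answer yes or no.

Group means [48.14, 38.56, 40.30, 41.50], grand mean 41.750
SSB = Σnᵢ(x̄ᵢ−x̄)² = 399.321; SSW = ΣΣ(x−x̄ᵢ)² = 442.679
MSB = 399.321/3 = 133.1069; MSW = 442.679/28 = 15.8100
F = MSB/MSW = 8.4192
df = (3, 28)
p-value (upper-tail) = 0.00038
At α=0.05: p < α → reject H₀

reject H₀: yes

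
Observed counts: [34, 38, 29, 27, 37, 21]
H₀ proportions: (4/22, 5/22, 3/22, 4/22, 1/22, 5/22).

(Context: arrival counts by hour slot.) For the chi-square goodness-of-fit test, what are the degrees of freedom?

df = k − 1 = 6 − 1 = 5

degrees of freedom = 5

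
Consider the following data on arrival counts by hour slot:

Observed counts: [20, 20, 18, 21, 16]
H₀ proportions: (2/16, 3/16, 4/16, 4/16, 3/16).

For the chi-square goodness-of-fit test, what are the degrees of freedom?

df = k − 1 = 5 − 1 = 4

degrees of freedom = 4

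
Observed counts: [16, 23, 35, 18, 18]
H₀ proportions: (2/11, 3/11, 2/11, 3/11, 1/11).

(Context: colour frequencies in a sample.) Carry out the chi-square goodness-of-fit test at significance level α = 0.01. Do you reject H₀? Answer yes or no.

reject H₀: yes

n = 110; E_i = n·p_i = [20.00, 30.00, 20.00, 30.00, 10.00]
χ² = (16−20.00)²/20.00 + (23−30.00)²/30.00 + (35−20.00)²/20.00 + (18−30.00)²/30.00 + (18−10.00)²/10.00 = 24.8833
df = 4
p-value (upper-tail) = 0.00005
At α=0.01: p < α → reject H₀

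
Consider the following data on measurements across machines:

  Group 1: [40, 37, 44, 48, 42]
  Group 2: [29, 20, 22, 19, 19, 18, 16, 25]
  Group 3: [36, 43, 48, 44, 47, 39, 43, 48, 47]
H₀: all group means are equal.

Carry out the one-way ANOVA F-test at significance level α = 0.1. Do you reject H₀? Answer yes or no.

Group means [42.20, 21.00, 43.89], grand mean 35.182
SSB = Σnᵢ(x̄ᵢ−x̄)² = 2537.584; SSW = ΣΣ(x−x̄ᵢ)² = 333.689
MSB = 2537.584/2 = 1268.7919; MSW = 333.689/19 = 17.5626
F = MSB/MSW = 72.2441
df = (2, 19)
p-value (upper-tail) = 0.00000
At α=0.1: p < α → reject H₀

reject H₀: yes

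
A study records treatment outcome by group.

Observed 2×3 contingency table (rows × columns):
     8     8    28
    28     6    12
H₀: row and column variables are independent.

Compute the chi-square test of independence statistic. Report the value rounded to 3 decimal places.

test statistic = 17.761

Row totals [44, 46], col totals [36, 14, 40], n=90
χ² = (8−17.60)²/17.60 + (8−6.84)²/6.84 + (28−19.56)²/19.56 + (28−18.40)²/18.40 + (6−7.16)²/7.16 + (12−20.44)²/20.44 = 17.7612
df = 2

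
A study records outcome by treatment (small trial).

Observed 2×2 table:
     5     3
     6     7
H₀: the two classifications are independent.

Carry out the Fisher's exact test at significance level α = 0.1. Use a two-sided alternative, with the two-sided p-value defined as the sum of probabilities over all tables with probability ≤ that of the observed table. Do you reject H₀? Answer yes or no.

reject H₀: no

Margins: r₁=8, r₂=13, c₁=11, c₂=10, n=21
p_obs = C(8,5)·C(13,6)/C(21,11); sum pmf over tables with pmf ≤ p_obs
p-value (two-sided) = 0.65944
At α=0.1: p ≥ α → fail to reject H₀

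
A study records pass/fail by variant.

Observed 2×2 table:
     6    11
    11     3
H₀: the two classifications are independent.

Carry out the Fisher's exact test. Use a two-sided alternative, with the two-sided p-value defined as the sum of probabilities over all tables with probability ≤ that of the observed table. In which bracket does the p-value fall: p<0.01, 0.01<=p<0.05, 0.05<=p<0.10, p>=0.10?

p-value bracket: 0.01<=p<0.05

Margins: r₁=17, r₂=14, c₁=17, c₂=14, n=31
p_obs = C(17,6)·C(14,11)/C(31,17); sum pmf over tables with pmf ≤ p_obs
p-value (two-sided) = 0.02920
→ bracket: 0.01<=p<0.05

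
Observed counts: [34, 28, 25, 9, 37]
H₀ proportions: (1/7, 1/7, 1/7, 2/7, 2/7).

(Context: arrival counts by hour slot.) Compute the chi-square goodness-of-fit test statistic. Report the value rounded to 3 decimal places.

test statistic = 40.158

n = 133; E_i = n·p_i = [19.00, 19.00, 19.00, 38.00, 38.00]
χ² = (34−19.00)²/19.00 + (28−19.00)²/19.00 + (25−19.00)²/19.00 + (9−38.00)²/38.00 + (37−38.00)²/38.00 = 40.1579
df = 4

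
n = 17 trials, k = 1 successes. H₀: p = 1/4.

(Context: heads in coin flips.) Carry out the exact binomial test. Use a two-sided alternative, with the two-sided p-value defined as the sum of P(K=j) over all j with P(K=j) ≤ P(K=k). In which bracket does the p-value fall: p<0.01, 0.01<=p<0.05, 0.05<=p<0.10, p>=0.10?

p-value bracket: 0.05<=p<0.10

Exact binomial: n=17, k=1, p₀=1/4=0.2500
P(X=j) = C(n,j)·p₀^j·(1−p₀)^(n−j); p = Σ P(X=j) over j with P(X=j) ≤ P(X=1)
p-value (two-sided) = 0.09035
→ bracket: 0.05<=p<0.10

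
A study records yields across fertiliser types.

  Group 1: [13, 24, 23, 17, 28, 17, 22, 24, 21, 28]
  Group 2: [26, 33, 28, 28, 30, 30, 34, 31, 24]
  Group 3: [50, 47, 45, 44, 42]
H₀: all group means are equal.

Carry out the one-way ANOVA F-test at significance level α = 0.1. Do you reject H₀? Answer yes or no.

reject H₀: yes

Group means [21.70, 29.33, 45.60], grand mean 29.542
SSB = Σnᵢ(x̄ᵢ−x̄)² = 1904.658; SSW = ΣΣ(x−x̄ᵢ)² = 331.300
MSB = 1904.658/2 = 952.3292; MSW = 331.300/21 = 15.7762
F = MSB/MSW = 60.3650
df = (2, 21)
p-value (upper-tail) = 0.00000
At α=0.1: p < α → reject H₀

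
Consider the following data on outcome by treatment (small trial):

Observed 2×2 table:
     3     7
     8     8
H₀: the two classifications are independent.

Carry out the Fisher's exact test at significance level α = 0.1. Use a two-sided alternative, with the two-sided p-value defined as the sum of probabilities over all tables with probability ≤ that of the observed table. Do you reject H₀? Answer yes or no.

Margins: r₁=10, r₂=16, c₁=11, c₂=15, n=26
p_obs = C(10,3)·C(16,8)/C(26,11); sum pmf over tables with pmf ≤ p_obs
p-value (two-sided) = 0.42786
At α=0.1: p ≥ α → fail to reject H₀

reject H₀: no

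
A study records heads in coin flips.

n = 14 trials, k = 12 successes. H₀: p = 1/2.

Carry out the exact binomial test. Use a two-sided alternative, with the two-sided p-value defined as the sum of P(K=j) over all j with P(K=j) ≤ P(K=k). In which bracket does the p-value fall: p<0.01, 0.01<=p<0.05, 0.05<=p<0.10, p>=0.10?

p-value bracket: 0.01<=p<0.05

Exact binomial: n=14, k=12, p₀=1/2=0.5000
P(X=j) = C(n,j)·p₀^j·(1−p₀)^(n−j); p = Σ P(X=j) over j with P(X=j) ≤ P(X=12)
p-value (two-sided) = 0.01294
→ bracket: 0.01<=p<0.05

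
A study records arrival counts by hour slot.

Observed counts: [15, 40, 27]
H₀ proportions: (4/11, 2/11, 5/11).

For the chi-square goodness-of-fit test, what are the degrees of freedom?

degrees of freedom = 2

df = k − 1 = 3 − 1 = 2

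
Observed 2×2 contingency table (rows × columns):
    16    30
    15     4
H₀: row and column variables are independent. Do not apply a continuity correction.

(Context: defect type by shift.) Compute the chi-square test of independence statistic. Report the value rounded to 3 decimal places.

test statistic = 10.513

Row totals [46, 19], col totals [31, 34], n=65
χ² = (16−21.94)²/21.94 + (30−24.06)²/24.06 + (15−9.06)²/9.06 + (4−9.94)²/9.94 = 10.5132
df = 1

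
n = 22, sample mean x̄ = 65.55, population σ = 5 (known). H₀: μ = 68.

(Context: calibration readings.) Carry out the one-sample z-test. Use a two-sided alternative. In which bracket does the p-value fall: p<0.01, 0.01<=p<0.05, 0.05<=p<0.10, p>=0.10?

p-value bracket: 0.01<=p<0.05

SE = σ/√n = 5/√22 = 1.0660
z = (x̄−μ₀)/SE = (65.55−68)/1.0660 = -2.2983
p-value (two-sided) = 0.02154
→ bracket: 0.01<=p<0.05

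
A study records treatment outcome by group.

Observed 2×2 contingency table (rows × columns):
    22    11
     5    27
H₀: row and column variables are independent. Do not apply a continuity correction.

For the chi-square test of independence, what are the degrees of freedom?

degrees of freedom = 1

df = (r−1)(c−1) = (2−1)·(2−1) = 1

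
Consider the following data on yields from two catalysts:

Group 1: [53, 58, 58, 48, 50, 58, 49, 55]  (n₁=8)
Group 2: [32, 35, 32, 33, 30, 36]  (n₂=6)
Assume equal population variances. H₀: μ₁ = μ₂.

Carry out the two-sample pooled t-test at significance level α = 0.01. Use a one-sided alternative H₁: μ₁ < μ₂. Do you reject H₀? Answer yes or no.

x̄₁=53.625, s₁=4.241, n₁=8
x̄₂=33.000, s₂=2.191, n₂=6
s_p² = [7·4.241² + 5·2.191²]/12 = 12.4896
SE = √(s_p²·(1/8+1/6)) = 1.9086
t = (53.625−33.000)/1.9086 = 10.8063
df = 12
p-value (one-sided, H₁ less) = 1.00000
At α=0.01: p ≥ α → fail to reject H₀

reject H₀: no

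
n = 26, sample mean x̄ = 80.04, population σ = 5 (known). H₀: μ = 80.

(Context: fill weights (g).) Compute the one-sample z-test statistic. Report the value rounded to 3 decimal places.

test statistic = 0.041

SE = σ/√n = 5/√26 = 0.9806
z = (x̄−μ₀)/SE = (80.04−80)/0.9806 = 0.0408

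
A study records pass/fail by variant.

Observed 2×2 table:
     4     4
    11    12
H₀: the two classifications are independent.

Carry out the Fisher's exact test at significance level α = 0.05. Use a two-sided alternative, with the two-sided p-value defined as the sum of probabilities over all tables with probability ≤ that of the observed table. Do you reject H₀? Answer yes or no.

reject H₀: no

Margins: r₁=8, r₂=23, c₁=15, c₂=16, n=31
p_obs = C(8,4)·C(23,11)/C(31,15); sum pmf over tables with pmf ≤ p_obs
p-value (two-sided) = 1.00000
At α=0.05: p ≥ α → fail to reject H₀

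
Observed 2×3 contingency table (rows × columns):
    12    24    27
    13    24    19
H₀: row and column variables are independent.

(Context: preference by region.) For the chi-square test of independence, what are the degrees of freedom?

degrees of freedom = 2

df = (r−1)(c−1) = (2−1)·(3−1) = 2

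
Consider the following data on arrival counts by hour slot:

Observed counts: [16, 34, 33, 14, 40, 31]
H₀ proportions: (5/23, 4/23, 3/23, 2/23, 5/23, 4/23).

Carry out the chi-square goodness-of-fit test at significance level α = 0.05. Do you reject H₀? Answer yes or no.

reject H₀: yes

n = 168; E_i = n·p_i = [36.52, 29.22, 21.91, 14.61, 36.52, 29.22]
χ² = (16−36.52)²/36.52 + (34−29.22)²/29.22 + (33−21.91)²/21.91 + (14−14.61)²/14.61 + (40−36.52)²/36.52 + (31−29.22)²/29.22 = 18.3890
df = 5
p-value (upper-tail) = 0.00250
At α=0.05: p < α → reject H₀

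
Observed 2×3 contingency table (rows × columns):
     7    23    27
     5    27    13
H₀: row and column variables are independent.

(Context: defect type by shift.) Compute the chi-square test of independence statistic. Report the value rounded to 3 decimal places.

Row totals [57, 45], col totals [12, 50, 40], n=102
χ² = (7−6.71)²/6.71 + (23−27.94)²/27.94 + (27−22.35)²/22.35 + (5−5.29)²/5.29 + (27−22.06)²/22.06 + (13−17.65)²/17.65 = 4.1997
df = 2

test statistic = 4.200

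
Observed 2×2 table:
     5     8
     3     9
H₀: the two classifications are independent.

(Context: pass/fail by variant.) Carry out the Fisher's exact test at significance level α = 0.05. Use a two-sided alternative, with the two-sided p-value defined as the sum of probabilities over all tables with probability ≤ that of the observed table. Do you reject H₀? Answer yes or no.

reject H₀: no

Margins: r₁=13, r₂=12, c₁=8, c₂=17, n=25
p_obs = C(13,5)·C(12,3)/C(25,8); sum pmf over tables with pmf ≤ p_obs
p-value (two-sided) = 0.67277
At α=0.05: p ≥ α → fail to reject H₀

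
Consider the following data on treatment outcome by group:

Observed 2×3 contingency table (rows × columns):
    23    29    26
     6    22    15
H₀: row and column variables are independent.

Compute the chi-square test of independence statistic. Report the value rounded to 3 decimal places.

Row totals [78, 43], col totals [29, 51, 41], n=121
χ² = (23−18.69)²/18.69 + (29−32.88)²/32.88 + (26−26.43)²/26.43 + (6−10.31)²/10.31 + (22−18.12)²/18.12 + (15−14.57)²/14.57 = 4.0963
df = 2

test statistic = 4.096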